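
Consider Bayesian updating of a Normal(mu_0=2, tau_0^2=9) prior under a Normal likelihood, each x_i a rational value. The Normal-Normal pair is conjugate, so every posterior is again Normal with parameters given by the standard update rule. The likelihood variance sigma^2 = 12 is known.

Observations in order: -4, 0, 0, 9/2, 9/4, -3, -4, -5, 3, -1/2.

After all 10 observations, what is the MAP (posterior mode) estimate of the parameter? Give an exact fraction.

obs 1: x=-4 → posterior Normal(-4/7, 36/7)
obs 2: x=0 → posterior Normal(-2/5, 18/5)
obs 3: x=0 → posterior Normal(-4/13, 36/13)
obs 4: x=9/2 → posterior Normal(19/32, 9/4)
obs 5: x=9/4 → posterior Normal(65/76, 36/19)
obs 6: x=-3 → posterior Normal(29/88, 18/11)
obs 7: x=-4 → posterior Normal(-19/100, 36/25)
obs 8: x=-5 → posterior Normal(-79/112, 9/7)
obs 9: x=3 → posterior Normal(-43/124, 36/31)
obs 10: x=-1/2 → posterior Normal(-49/136, 18/17)

-49/136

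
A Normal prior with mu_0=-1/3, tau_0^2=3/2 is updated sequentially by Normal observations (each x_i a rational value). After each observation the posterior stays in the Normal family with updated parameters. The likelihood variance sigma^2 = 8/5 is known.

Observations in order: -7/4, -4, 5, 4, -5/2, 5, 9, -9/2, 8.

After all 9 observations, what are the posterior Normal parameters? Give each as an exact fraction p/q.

mu_0=3221/1812, tau_0^2=24/151

obs 1: x=-7/4 → posterior Normal(-379/372, 24/31)
obs 2: x=-4 → posterior Normal(-1099/552, 12/23)
obs 3: x=5 → posterior Normal(-199/732, 24/61)
obs 4: x=4 → posterior Normal(521/912, 6/19)
obs 5: x=-5/2 → posterior Normal(71/1092, 24/91)
obs 6: x=5 → posterior Normal(971/1272, 12/53)
obs 7: x=9 → posterior Normal(2591/1452, 24/121)
obs 8: x=-9/2 → posterior Normal(1781/1632, 3/17)
obs 9: x=8 → posterior Normal(3221/1812, 24/151)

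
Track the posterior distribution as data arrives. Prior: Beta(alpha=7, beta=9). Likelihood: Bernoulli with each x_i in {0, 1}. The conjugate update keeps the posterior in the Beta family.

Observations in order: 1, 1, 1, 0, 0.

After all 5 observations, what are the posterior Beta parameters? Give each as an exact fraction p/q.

alpha=10, beta=11

obs 1: x=1 → posterior Beta(8, 9)
obs 2: x=1 → posterior Beta(9, 9)
obs 3: x=1 → posterior Beta(10, 9)
obs 4: x=0 → posterior Beta(10, 10)
obs 5: x=0 → posterior Beta(10, 11)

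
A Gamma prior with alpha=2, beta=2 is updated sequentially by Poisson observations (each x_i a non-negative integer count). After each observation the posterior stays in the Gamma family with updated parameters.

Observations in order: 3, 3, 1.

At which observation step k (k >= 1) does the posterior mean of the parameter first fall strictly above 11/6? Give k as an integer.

k = 2

obs 1: x=3 → posterior Gamma(5, 3)
obs 2: x=3 → posterior Gamma(8, 4)
obs 3: x=1 → posterior Gamma(9, 5)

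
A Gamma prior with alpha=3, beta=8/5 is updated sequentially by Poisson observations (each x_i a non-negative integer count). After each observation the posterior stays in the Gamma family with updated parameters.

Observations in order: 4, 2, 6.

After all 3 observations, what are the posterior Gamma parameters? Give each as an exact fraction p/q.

obs 1: x=4 → posterior Gamma(7, 13/5)
obs 2: x=2 → posterior Gamma(9, 18/5)
obs 3: x=6 → posterior Gamma(15, 23/5)

alpha=15, beta=23/5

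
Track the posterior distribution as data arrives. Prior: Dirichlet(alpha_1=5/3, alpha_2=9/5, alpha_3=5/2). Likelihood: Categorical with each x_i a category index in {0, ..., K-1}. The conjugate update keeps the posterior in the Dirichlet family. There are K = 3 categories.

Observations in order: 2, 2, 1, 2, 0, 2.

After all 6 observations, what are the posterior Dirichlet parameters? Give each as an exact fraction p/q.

obs 1: x=2 → posterior Dirichlet(5/3, 9/5, 7/2)
obs 2: x=2 → posterior Dirichlet(5/3, 9/5, 9/2)
obs 3: x=1 → posterior Dirichlet(5/3, 14/5, 9/2)
obs 4: x=2 → posterior Dirichlet(5/3, 14/5, 11/2)
obs 5: x=0 → posterior Dirichlet(8/3, 14/5, 11/2)
obs 6: x=2 → posterior Dirichlet(8/3, 14/5, 13/2)

alpha_1=8/3, alpha_2=14/5, alpha_3=13/2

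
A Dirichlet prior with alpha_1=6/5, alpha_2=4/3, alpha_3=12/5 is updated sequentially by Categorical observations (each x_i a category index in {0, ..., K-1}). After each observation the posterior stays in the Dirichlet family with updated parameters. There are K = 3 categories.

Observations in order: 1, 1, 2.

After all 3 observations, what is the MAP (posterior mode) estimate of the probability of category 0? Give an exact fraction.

obs 1: x=1 → posterior Dirichlet(6/5, 7/3, 12/5)
obs 2: x=1 → posterior Dirichlet(6/5, 10/3, 12/5)
obs 3: x=2 → posterior Dirichlet(6/5, 10/3, 17/5)

3/74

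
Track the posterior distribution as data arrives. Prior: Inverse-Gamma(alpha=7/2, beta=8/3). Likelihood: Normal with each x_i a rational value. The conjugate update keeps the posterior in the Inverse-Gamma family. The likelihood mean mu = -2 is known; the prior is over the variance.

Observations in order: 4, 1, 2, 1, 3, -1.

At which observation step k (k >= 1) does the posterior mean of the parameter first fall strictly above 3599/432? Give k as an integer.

obs 1: x=4 → posterior Inverse-Gamma(4, 62/3)
obs 2: x=1 → posterior Inverse-Gamma(9/2, 151/6)
obs 3: x=2 → posterior Inverse-Gamma(5, 199/6)
obs 4: x=1 → posterior Inverse-Gamma(11/2, 113/3)
obs 5: x=3 → posterior Inverse-Gamma(6, 301/6)
obs 6: x=-1 → posterior Inverse-Gamma(13/2, 152/3)

k = 4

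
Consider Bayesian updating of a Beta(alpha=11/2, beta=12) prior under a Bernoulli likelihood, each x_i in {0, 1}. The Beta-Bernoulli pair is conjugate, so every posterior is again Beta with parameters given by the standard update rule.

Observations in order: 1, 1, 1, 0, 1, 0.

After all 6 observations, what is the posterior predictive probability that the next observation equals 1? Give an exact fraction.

obs 1: x=1 → posterior Beta(13/2, 12)
obs 2: x=1 → posterior Beta(15/2, 12)
obs 3: x=1 → posterior Beta(17/2, 12)
obs 4: x=0 → posterior Beta(17/2, 13)
obs 5: x=1 → posterior Beta(19/2, 13)
obs 6: x=0 → posterior Beta(19/2, 14)

19/47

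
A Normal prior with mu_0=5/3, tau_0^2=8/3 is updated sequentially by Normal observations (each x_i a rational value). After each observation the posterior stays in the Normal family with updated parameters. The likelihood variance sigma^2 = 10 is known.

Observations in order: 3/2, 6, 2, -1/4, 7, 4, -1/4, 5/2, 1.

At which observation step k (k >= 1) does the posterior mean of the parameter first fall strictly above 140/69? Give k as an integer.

obs 1: x=3/2 → posterior Normal(31/19, 40/19)
obs 2: x=6 → posterior Normal(55/23, 40/23)
obs 3: x=2 → posterior Normal(7/3, 40/27)
obs 4: x=-1/4 → posterior Normal(2, 40/31)
obs 5: x=7 → posterior Normal(18/7, 8/7)
obs 6: x=4 → posterior Normal(106/39, 40/39)
obs 7: x=-1/4 → posterior Normal(105/43, 40/43)
obs 8: x=5/2 → posterior Normal(115/47, 40/47)
obs 9: x=1 → posterior Normal(7/3, 40/51)

k = 2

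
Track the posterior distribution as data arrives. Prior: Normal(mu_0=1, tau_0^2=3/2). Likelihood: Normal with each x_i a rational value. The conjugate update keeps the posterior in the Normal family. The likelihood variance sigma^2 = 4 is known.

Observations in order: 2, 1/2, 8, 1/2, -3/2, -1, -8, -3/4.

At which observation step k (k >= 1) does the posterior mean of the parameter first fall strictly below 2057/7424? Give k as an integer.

obs 1: x=2 → posterior Normal(14/11, 12/11)
obs 2: x=1/2 → posterior Normal(31/28, 6/7)
obs 3: x=8 → posterior Normal(79/34, 12/17)
obs 4: x=1/2 → posterior Normal(41/20, 3/5)
obs 5: x=-3/2 → posterior Normal(73/46, 12/23)
obs 6: x=-1 → posterior Normal(67/52, 6/13)
obs 7: x=-8 → posterior Normal(19/58, 12/29)
obs 8: x=-3/4 → posterior Normal(29/128, 3/8)

k = 8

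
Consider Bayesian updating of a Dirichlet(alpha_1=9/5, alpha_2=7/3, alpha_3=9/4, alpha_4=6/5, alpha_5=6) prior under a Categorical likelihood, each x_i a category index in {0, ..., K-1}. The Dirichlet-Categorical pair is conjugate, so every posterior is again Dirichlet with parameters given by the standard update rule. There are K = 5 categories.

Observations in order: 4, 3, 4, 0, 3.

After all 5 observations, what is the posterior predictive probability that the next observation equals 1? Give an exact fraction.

obs 1: x=4 → posterior Dirichlet(9/5, 7/3, 9/4, 6/5, 7)
obs 2: x=3 → posterior Dirichlet(9/5, 7/3, 9/4, 11/5, 7)
obs 3: x=4 → posterior Dirichlet(9/5, 7/3, 9/4, 11/5, 8)
obs 4: x=0 → posterior Dirichlet(14/5, 7/3, 9/4, 11/5, 8)
obs 5: x=3 → posterior Dirichlet(14/5, 7/3, 9/4, 16/5, 8)

28/223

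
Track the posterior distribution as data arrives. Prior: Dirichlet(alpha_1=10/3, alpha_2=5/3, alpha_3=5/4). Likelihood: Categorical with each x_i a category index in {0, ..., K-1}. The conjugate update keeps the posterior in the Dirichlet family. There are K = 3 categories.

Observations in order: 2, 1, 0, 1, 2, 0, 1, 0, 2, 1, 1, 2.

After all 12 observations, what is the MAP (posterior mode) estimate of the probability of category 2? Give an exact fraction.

obs 1: x=2 → posterior Dirichlet(10/3, 5/3, 9/4)
obs 2: x=1 → posterior Dirichlet(10/3, 8/3, 9/4)
obs 3: x=0 → posterior Dirichlet(13/3, 8/3, 9/4)
obs 4: x=1 → posterior Dirichlet(13/3, 11/3, 9/4)
obs 5: x=2 → posterior Dirichlet(13/3, 11/3, 13/4)
obs 6: x=0 → posterior Dirichlet(16/3, 11/3, 13/4)
obs 7: x=1 → posterior Dirichlet(16/3, 14/3, 13/4)
obs 8: x=0 → posterior Dirichlet(19/3, 14/3, 13/4)
obs 9: x=2 → posterior Dirichlet(19/3, 14/3, 17/4)
obs 10: x=1 → posterior Dirichlet(19/3, 17/3, 17/4)
obs 11: x=1 → posterior Dirichlet(19/3, 20/3, 17/4)
obs 12: x=2 → posterior Dirichlet(19/3, 20/3, 21/4)

17/61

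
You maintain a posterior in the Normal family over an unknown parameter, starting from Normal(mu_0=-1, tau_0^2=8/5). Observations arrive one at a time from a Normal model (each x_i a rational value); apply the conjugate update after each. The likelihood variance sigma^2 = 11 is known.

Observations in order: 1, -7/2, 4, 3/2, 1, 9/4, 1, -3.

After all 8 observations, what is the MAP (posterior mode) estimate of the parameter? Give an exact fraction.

obs 1: x=1 → posterior Normal(-47/63, 88/63)
obs 2: x=-7/2 → posterior Normal(-75/71, 88/71)
obs 3: x=4 → posterior Normal(-43/79, 88/79)
obs 4: x=3/2 → posterior Normal(-31/87, 88/87)
obs 5: x=1 → posterior Normal(-23/95, 88/95)
obs 6: x=9/4 → posterior Normal(-5/103, 88/103)
obs 7: x=1 → posterior Normal(1/37, 88/111)
obs 8: x=-3 → posterior Normal(-3/17, 88/119)

-3/17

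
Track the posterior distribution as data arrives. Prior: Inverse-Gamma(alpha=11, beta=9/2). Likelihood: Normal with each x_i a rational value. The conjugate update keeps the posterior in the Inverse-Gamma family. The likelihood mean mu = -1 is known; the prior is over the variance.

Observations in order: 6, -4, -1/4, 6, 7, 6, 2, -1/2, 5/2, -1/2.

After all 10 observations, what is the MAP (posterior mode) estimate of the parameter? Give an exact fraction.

obs 1: x=6 → posterior Inverse-Gamma(23/2, 29)
obs 2: x=-4 → posterior Inverse-Gamma(12, 67/2)
obs 3: x=-1/4 → posterior Inverse-Gamma(25/2, 1081/32)
obs 4: x=6 → posterior Inverse-Gamma(13, 1865/32)
obs 5: x=7 → posterior Inverse-Gamma(27/2, 2889/32)
obs 6: x=6 → posterior Inverse-Gamma(14, 3673/32)
obs 7: x=2 → posterior Inverse-Gamma(29/2, 3817/32)
obs 8: x=-1/2 → posterior Inverse-Gamma(15, 3821/32)
obs 9: x=5/2 → posterior Inverse-Gamma(31/2, 4017/32)
obs 10: x=-1/2 → posterior Inverse-Gamma(16, 4021/32)

4021/544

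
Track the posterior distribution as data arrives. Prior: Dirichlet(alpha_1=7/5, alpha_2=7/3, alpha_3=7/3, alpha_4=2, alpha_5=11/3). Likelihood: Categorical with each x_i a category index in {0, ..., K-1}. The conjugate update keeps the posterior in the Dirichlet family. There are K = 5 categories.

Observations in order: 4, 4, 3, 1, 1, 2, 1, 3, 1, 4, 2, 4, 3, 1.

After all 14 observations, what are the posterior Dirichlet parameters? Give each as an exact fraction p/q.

obs 1: x=4 → posterior Dirichlet(7/5, 7/3, 7/3, 2, 14/3)
obs 2: x=4 → posterior Dirichlet(7/5, 7/3, 7/3, 2, 17/3)
obs 3: x=3 → posterior Dirichlet(7/5, 7/3, 7/3, 3, 17/3)
obs 4: x=1 → posterior Dirichlet(7/5, 10/3, 7/3, 3, 17/3)
obs 5: x=1 → posterior Dirichlet(7/5, 13/3, 7/3, 3, 17/3)
obs 6: x=2 → posterior Dirichlet(7/5, 13/3, 10/3, 3, 17/3)
obs 7: x=1 → posterior Dirichlet(7/5, 16/3, 10/3, 3, 17/3)
obs 8: x=3 → posterior Dirichlet(7/5, 16/3, 10/3, 4, 17/3)
obs 9: x=1 → posterior Dirichlet(7/5, 19/3, 10/3, 4, 17/3)
obs 10: x=4 → posterior Dirichlet(7/5, 19/3, 10/3, 4, 20/3)
obs 11: x=2 → posterior Dirichlet(7/5, 19/3, 13/3, 4, 20/3)
obs 12: x=4 → posterior Dirichlet(7/5, 19/3, 13/3, 4, 23/3)
obs 13: x=3 → posterior Dirichlet(7/5, 19/3, 13/3, 5, 23/3)
obs 14: x=1 → posterior Dirichlet(7/5, 22/3, 13/3, 5, 23/3)

alpha_1=7/5, alpha_2=22/3, alpha_3=13/3, alpha_4=5, alpha_5=23/3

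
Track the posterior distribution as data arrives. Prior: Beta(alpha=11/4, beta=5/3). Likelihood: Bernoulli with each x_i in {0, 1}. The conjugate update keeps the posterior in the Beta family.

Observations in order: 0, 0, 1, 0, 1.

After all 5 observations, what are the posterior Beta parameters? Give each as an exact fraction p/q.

obs 1: x=0 → posterior Beta(11/4, 8/3)
obs 2: x=0 → posterior Beta(11/4, 11/3)
obs 3: x=1 → posterior Beta(15/4, 11/3)
obs 4: x=0 → posterior Beta(15/4, 14/3)
obs 5: x=1 → posterior Beta(19/4, 14/3)

alpha=19/4, beta=14/3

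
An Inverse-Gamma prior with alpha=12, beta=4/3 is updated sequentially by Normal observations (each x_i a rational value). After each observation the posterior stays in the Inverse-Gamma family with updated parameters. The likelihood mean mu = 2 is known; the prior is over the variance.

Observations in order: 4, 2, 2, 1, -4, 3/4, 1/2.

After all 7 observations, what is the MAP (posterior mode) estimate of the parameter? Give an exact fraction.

obs 1: x=4 → posterior Inverse-Gamma(25/2, 10/3)
obs 2: x=2 → posterior Inverse-Gamma(13, 10/3)
obs 3: x=2 → posterior Inverse-Gamma(27/2, 10/3)
obs 4: x=1 → posterior Inverse-Gamma(14, 23/6)
obs 5: x=-4 → posterior Inverse-Gamma(29/2, 131/6)
obs 6: x=3/4 → posterior Inverse-Gamma(15, 2171/96)
obs 7: x=1/2 → posterior Inverse-Gamma(31/2, 2279/96)

2279/1584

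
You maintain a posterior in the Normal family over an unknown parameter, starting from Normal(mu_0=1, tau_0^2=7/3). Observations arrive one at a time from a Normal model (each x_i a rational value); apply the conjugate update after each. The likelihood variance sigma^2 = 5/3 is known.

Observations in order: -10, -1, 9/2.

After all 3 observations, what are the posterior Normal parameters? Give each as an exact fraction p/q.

mu_0=-81/52, tau_0^2=35/78

obs 1: x=-10 → posterior Normal(-65/12, 35/36)
obs 2: x=-1 → posterior Normal(-72/19, 35/57)
obs 3: x=9/2 → posterior Normal(-81/52, 35/78)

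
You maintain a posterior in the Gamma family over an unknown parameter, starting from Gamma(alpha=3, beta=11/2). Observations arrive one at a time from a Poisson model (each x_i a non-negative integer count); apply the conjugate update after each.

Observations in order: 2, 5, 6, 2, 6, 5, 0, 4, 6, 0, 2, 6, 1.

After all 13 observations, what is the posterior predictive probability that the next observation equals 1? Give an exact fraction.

60094224284583465010795590166884774299809438033453134363727007405237458544672/305523407854429995100996312576588599687128540438997441143574068152298106765453

obs 1: x=2 → posterior Gamma(5, 13/2)
obs 2: x=5 → posterior Gamma(10, 15/2)
obs 3: x=6 → posterior Gamma(16, 17/2)
obs 4: x=2 → posterior Gamma(18, 19/2)
obs 5: x=6 → posterior Gamma(24, 21/2)
obs 6: x=5 → posterior Gamma(29, 23/2)
obs 7: x=0 → posterior Gamma(29, 25/2)
obs 8: x=4 → posterior Gamma(33, 27/2)
obs 9: x=6 → posterior Gamma(39, 29/2)
obs 10: x=0 → posterior Gamma(39, 31/2)
obs 11: x=2 → posterior Gamma(41, 33/2)
obs 12: x=6 → posterior Gamma(47, 35/2)
obs 13: x=1 → posterior Gamma(48, 37/2)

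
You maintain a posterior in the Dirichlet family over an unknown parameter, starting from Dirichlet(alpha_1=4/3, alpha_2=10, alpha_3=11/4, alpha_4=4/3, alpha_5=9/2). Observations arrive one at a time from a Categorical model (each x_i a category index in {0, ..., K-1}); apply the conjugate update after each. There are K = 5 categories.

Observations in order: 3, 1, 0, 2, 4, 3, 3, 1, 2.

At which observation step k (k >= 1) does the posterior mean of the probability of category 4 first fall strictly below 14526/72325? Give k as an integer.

k = 3

obs 1: x=3 → posterior Dirichlet(4/3, 10, 11/4, 7/3, 9/2)
obs 2: x=1 → posterior Dirichlet(4/3, 11, 11/4, 7/3, 9/2)
obs 3: x=0 → posterior Dirichlet(7/3, 11, 11/4, 7/3, 9/2)
obs 4: x=2 → posterior Dirichlet(7/3, 11, 15/4, 7/3, 9/2)
obs 5: x=4 → posterior Dirichlet(7/3, 11, 15/4, 7/3, 11/2)
obs 6: x=3 → posterior Dirichlet(7/3, 11, 15/4, 10/3, 11/2)
obs 7: x=3 → posterior Dirichlet(7/3, 11, 15/4, 13/3, 11/2)
obs 8: x=1 → posterior Dirichlet(7/3, 12, 15/4, 13/3, 11/2)
obs 9: x=2 → posterior Dirichlet(7/3, 12, 19/4, 13/3, 11/2)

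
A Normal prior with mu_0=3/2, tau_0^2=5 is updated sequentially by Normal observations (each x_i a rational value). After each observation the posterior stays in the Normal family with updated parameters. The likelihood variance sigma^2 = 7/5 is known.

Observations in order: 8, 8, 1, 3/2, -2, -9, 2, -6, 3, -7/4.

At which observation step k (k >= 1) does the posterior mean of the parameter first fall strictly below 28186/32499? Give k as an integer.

k = 8

obs 1: x=8 → posterior Normal(421/64, 35/32)
obs 2: x=8 → posterior Normal(821/114, 35/57)
obs 3: x=1 → posterior Normal(871/164, 35/82)
obs 4: x=3/2 → posterior Normal(473/107, 35/107)
obs 5: x=-2 → posterior Normal(141/44, 35/132)
obs 6: x=-9 → posterior Normal(198/157, 35/157)
obs 7: x=2 → posterior Normal(124/91, 5/26)
obs 8: x=-6 → posterior Normal(98/207, 35/207)
obs 9: x=3 → posterior Normal(173/232, 35/232)
obs 10: x=-7/4 → posterior Normal(517/1028, 35/257)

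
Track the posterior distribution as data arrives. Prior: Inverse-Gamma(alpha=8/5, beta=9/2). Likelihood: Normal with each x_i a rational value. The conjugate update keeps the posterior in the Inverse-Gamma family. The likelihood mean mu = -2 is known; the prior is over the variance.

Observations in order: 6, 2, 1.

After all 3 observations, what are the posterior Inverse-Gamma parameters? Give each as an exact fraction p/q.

alpha=31/10, beta=49

obs 1: x=6 → posterior Inverse-Gamma(21/10, 73/2)
obs 2: x=2 → posterior Inverse-Gamma(13/5, 89/2)
obs 3: x=1 → posterior Inverse-Gamma(31/10, 49)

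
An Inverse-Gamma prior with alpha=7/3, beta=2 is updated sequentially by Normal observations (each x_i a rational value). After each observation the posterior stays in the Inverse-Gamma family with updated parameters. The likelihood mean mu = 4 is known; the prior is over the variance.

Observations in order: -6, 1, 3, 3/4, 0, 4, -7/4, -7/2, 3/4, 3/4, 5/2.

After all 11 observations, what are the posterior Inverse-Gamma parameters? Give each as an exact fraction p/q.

alpha=47/6, beta=1013/8

obs 1: x=-6 → posterior Inverse-Gamma(17/6, 52)
obs 2: x=1 → posterior Inverse-Gamma(10/3, 113/2)
obs 3: x=3 → posterior Inverse-Gamma(23/6, 57)
obs 4: x=3/4 → posterior Inverse-Gamma(13/3, 1993/32)
obs 5: x=0 → posterior Inverse-Gamma(29/6, 2249/32)
obs 6: x=4 → posterior Inverse-Gamma(16/3, 2249/32)
obs 7: x=-7/4 → posterior Inverse-Gamma(35/6, 1389/16)
obs 8: x=-7/2 → posterior Inverse-Gamma(19/3, 1839/16)
obs 9: x=3/4 → posterior Inverse-Gamma(41/6, 3847/32)
obs 10: x=3/4 → posterior Inverse-Gamma(22/3, 251/2)
obs 11: x=5/2 → posterior Inverse-Gamma(47/6, 1013/8)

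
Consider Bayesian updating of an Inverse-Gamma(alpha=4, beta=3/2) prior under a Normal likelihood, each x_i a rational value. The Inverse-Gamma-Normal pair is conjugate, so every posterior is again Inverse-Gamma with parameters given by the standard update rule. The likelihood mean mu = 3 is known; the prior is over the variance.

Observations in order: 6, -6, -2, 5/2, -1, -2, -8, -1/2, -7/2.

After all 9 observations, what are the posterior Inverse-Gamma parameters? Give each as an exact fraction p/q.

alpha=17/2, beta=1339/8

obs 1: x=6 → posterior Inverse-Gamma(9/2, 6)
obs 2: x=-6 → posterior Inverse-Gamma(5, 93/2)
obs 3: x=-2 → posterior Inverse-Gamma(11/2, 59)
obs 4: x=5/2 → posterior Inverse-Gamma(6, 473/8)
obs 5: x=-1 → posterior Inverse-Gamma(13/2, 537/8)
obs 6: x=-2 → posterior Inverse-Gamma(7, 637/8)
obs 7: x=-8 → posterior Inverse-Gamma(15/2, 1121/8)
obs 8: x=-1/2 → posterior Inverse-Gamma(8, 585/4)
obs 9: x=-7/2 → posterior Inverse-Gamma(17/2, 1339/8)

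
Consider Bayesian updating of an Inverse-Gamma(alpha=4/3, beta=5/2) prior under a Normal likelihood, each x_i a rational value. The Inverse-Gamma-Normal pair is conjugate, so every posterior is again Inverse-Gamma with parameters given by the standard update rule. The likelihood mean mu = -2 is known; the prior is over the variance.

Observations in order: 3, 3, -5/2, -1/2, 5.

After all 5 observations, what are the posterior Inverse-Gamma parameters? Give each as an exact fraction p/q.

alpha=23/6, beta=213/4

obs 1: x=3 → posterior Inverse-Gamma(11/6, 15)
obs 2: x=3 → posterior Inverse-Gamma(7/3, 55/2)
obs 3: x=-5/2 → posterior Inverse-Gamma(17/6, 221/8)
obs 4: x=-1/2 → posterior Inverse-Gamma(10/3, 115/4)
obs 5: x=5 → posterior Inverse-Gamma(23/6, 213/4)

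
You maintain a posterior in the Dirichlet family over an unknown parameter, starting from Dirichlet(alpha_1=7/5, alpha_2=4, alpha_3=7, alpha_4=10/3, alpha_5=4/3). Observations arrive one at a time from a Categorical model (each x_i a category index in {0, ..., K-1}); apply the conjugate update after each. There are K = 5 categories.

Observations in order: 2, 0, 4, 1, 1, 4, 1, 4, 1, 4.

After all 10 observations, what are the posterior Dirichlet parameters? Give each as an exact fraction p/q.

alpha_1=12/5, alpha_2=8, alpha_3=8, alpha_4=10/3, alpha_5=16/3

obs 1: x=2 → posterior Dirichlet(7/5, 4, 8, 10/3, 4/3)
obs 2: x=0 → posterior Dirichlet(12/5, 4, 8, 10/3, 4/3)
obs 3: x=4 → posterior Dirichlet(12/5, 4, 8, 10/3, 7/3)
obs 4: x=1 → posterior Dirichlet(12/5, 5, 8, 10/3, 7/3)
obs 5: x=1 → posterior Dirichlet(12/5, 6, 8, 10/3, 7/3)
obs 6: x=4 → posterior Dirichlet(12/5, 6, 8, 10/3, 10/3)
obs 7: x=1 → posterior Dirichlet(12/5, 7, 8, 10/3, 10/3)
obs 8: x=4 → posterior Dirichlet(12/5, 7, 8, 10/3, 13/3)
obs 9: x=1 → posterior Dirichlet(12/5, 8, 8, 10/3, 13/3)
obs 10: x=4 → posterior Dirichlet(12/5, 8, 8, 10/3, 16/3)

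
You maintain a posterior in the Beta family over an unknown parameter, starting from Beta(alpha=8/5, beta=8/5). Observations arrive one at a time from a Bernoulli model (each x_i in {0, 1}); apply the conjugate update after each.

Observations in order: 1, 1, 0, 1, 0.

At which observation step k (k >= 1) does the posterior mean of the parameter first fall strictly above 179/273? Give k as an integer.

k = 2

obs 1: x=1 → posterior Beta(13/5, 8/5)
obs 2: x=1 → posterior Beta(18/5, 8/5)
obs 3: x=0 → posterior Beta(18/5, 13/5)
obs 4: x=1 → posterior Beta(23/5, 13/5)
obs 5: x=0 → posterior Beta(23/5, 18/5)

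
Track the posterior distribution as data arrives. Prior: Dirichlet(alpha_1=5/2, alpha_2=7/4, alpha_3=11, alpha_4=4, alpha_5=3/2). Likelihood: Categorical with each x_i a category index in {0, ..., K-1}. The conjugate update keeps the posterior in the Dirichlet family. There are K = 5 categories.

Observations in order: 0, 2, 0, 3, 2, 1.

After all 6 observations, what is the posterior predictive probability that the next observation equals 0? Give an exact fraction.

18/107

obs 1: x=0 → posterior Dirichlet(7/2, 7/4, 11, 4, 3/2)
obs 2: x=2 → posterior Dirichlet(7/2, 7/4, 12, 4, 3/2)
obs 3: x=0 → posterior Dirichlet(9/2, 7/4, 12, 4, 3/2)
obs 4: x=3 → posterior Dirichlet(9/2, 7/4, 12, 5, 3/2)
obs 5: x=2 → posterior Dirichlet(9/2, 7/4, 13, 5, 3/2)
obs 6: x=1 → posterior Dirichlet(9/2, 11/4, 13, 5, 3/2)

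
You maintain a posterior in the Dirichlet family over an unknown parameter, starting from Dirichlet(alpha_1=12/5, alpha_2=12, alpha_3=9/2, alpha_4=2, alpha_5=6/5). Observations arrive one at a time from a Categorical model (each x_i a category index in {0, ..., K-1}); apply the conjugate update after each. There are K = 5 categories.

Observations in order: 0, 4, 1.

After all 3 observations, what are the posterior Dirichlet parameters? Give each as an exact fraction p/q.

alpha_1=17/5, alpha_2=13, alpha_3=9/2, alpha_4=2, alpha_5=11/5

obs 1: x=0 → posterior Dirichlet(17/5, 12, 9/2, 2, 6/5)
obs 2: x=4 → posterior Dirichlet(17/5, 12, 9/2, 2, 11/5)
obs 3: x=1 → posterior Dirichlet(17/5, 13, 9/2, 2, 11/5)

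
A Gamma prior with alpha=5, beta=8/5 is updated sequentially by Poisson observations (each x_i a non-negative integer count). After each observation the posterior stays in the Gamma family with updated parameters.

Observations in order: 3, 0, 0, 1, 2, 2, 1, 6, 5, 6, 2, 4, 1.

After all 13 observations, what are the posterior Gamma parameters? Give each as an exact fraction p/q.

obs 1: x=3 → posterior Gamma(8, 13/5)
obs 2: x=0 → posterior Gamma(8, 18/5)
obs 3: x=0 → posterior Gamma(8, 23/5)
obs 4: x=1 → posterior Gamma(9, 28/5)
obs 5: x=2 → posterior Gamma(11, 33/5)
obs 6: x=2 → posterior Gamma(13, 38/5)
obs 7: x=1 → posterior Gamma(14, 43/5)
obs 8: x=6 → posterior Gamma(20, 48/5)
obs 9: x=5 → posterior Gamma(25, 53/5)
obs 10: x=6 → posterior Gamma(31, 58/5)
obs 11: x=2 → posterior Gamma(33, 63/5)
obs 12: x=4 → posterior Gamma(37, 68/5)
obs 13: x=1 → posterior Gamma(38, 73/5)

alpha=38, beta=73/5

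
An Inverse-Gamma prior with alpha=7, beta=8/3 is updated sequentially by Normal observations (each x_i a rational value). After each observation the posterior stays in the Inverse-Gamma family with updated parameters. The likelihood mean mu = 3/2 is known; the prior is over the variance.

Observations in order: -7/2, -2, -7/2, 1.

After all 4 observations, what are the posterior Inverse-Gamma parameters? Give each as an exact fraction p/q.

obs 1: x=-7/2 → posterior Inverse-Gamma(15/2, 91/6)
obs 2: x=-2 → posterior Inverse-Gamma(8, 511/24)
obs 3: x=-7/2 → posterior Inverse-Gamma(17/2, 811/24)
obs 4: x=1 → posterior Inverse-Gamma(9, 407/12)

alpha=9, beta=407/12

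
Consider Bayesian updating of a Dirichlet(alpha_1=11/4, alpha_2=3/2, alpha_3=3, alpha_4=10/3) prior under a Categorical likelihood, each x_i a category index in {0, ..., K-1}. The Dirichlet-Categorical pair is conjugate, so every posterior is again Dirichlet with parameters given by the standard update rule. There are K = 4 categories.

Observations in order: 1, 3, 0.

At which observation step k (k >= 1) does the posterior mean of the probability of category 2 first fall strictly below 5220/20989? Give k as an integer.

obs 1: x=1 → posterior Dirichlet(11/4, 5/2, 3, 10/3)
obs 2: x=3 → posterior Dirichlet(11/4, 5/2, 3, 13/3)
obs 3: x=0 → posterior Dirichlet(15/4, 5/2, 3, 13/3)

k = 2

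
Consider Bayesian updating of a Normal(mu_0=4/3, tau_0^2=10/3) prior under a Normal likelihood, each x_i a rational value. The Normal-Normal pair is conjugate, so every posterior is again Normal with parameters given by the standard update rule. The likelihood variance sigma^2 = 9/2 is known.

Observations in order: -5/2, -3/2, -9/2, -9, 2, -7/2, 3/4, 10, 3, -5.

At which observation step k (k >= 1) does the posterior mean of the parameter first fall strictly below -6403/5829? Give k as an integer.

obs 1: x=-5/2 → posterior Normal(-14/47, 90/47)
obs 2: x=-3/2 → posterior Normal(-44/67, 90/67)
obs 3: x=-9/2 → posterior Normal(-134/87, 30/29)
obs 4: x=-9 → posterior Normal(-314/107, 90/107)
obs 5: x=2 → posterior Normal(-274/127, 90/127)
obs 6: x=-7/2 → posterior Normal(-344/147, 30/49)
obs 7: x=3/4 → posterior Normal(-329/167, 90/167)
obs 8: x=10 → posterior Normal(-129/187, 90/187)
obs 9: x=3 → posterior Normal(-1/3, 10/23)
obs 10: x=-5 → posterior Normal(-169/227, 90/227)

k = 3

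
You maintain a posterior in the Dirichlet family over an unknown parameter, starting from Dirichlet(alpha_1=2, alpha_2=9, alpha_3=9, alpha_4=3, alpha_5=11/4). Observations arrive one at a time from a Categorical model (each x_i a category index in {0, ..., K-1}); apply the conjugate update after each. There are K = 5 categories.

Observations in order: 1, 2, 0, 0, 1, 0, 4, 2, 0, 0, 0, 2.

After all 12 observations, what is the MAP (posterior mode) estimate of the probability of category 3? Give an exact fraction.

8/131

obs 1: x=1 → posterior Dirichlet(2, 10, 9, 3, 11/4)
obs 2: x=2 → posterior Dirichlet(2, 10, 10, 3, 11/4)
obs 3: x=0 → posterior Dirichlet(3, 10, 10, 3, 11/4)
obs 4: x=0 → posterior Dirichlet(4, 10, 10, 3, 11/4)
obs 5: x=1 → posterior Dirichlet(4, 11, 10, 3, 11/4)
obs 6: x=0 → posterior Dirichlet(5, 11, 10, 3, 11/4)
obs 7: x=4 → posterior Dirichlet(5, 11, 10, 3, 15/4)
obs 8: x=2 → posterior Dirichlet(5, 11, 11, 3, 15/4)
obs 9: x=0 → posterior Dirichlet(6, 11, 11, 3, 15/4)
obs 10: x=0 → posterior Dirichlet(7, 11, 11, 3, 15/4)
obs 11: x=0 → posterior Dirichlet(8, 11, 11, 3, 15/4)
obs 12: x=2 → posterior Dirichlet(8, 11, 12, 3, 15/4)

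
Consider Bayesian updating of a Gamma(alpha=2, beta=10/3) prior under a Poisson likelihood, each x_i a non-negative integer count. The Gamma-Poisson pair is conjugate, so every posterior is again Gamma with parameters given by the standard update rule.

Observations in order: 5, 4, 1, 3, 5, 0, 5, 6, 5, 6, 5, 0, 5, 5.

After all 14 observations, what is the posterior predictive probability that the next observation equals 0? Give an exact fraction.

obs 1: x=5 → posterior Gamma(7, 13/3)
obs 2: x=4 → posterior Gamma(11, 16/3)
obs 3: x=1 → posterior Gamma(12, 19/3)
obs 4: x=3 → posterior Gamma(15, 22/3)
obs 5: x=5 → posterior Gamma(20, 25/3)
obs 6: x=0 → posterior Gamma(20, 28/3)
obs 7: x=5 → posterior Gamma(25, 31/3)
obs 8: x=6 → posterior Gamma(31, 34/3)
obs 9: x=5 → posterior Gamma(36, 37/3)
obs 10: x=6 → posterior Gamma(42, 40/3)
obs 11: x=5 → posterior Gamma(47, 43/3)
obs 12: x=0 → posterior Gamma(47, 46/3)
obs 13: x=5 → posterior Gamma(52, 49/3)
obs 14: x=5 → posterior Gamma(57, 52/3)

64891914483095917085537863454260934862419927461846838383870530981045219287592466882511210882793472/1587352210717974568727021039232038349067504054694331697973407047097538224988966248929500579833984375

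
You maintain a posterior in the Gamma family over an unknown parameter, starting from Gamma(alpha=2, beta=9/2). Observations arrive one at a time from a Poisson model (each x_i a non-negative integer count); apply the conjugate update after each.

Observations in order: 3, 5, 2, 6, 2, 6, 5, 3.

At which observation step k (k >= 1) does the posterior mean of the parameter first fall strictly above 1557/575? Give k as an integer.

obs 1: x=3 → posterior Gamma(5, 11/2)
obs 2: x=5 → posterior Gamma(10, 13/2)
obs 3: x=2 → posterior Gamma(12, 15/2)
obs 4: x=6 → posterior Gamma(18, 17/2)
obs 5: x=2 → posterior Gamma(20, 19/2)
obs 6: x=6 → posterior Gamma(26, 21/2)
obs 7: x=5 → posterior Gamma(31, 23/2)
obs 8: x=3 → posterior Gamma(34, 25/2)

k = 8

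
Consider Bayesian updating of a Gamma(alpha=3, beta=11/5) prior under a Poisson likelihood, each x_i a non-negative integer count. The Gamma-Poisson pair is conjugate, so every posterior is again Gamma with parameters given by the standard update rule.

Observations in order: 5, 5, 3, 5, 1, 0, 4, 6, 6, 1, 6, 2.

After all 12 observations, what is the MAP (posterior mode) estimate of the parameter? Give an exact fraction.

obs 1: x=5 → posterior Gamma(8, 16/5)
obs 2: x=5 → posterior Gamma(13, 21/5)
obs 3: x=3 → posterior Gamma(16, 26/5)
obs 4: x=5 → posterior Gamma(21, 31/5)
obs 5: x=1 → posterior Gamma(22, 36/5)
obs 6: x=0 → posterior Gamma(22, 41/5)
obs 7: x=4 → posterior Gamma(26, 46/5)
obs 8: x=6 → posterior Gamma(32, 51/5)
obs 9: x=6 → posterior Gamma(38, 56/5)
obs 10: x=1 → posterior Gamma(39, 61/5)
obs 11: x=6 → posterior Gamma(45, 66/5)
obs 12: x=2 → posterior Gamma(47, 71/5)

230/71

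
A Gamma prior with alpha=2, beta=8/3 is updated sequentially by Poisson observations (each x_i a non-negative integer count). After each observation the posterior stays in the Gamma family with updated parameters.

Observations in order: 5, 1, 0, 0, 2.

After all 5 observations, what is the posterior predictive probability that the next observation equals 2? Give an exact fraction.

20506123050756255/95428956661682176

obs 1: x=5 → posterior Gamma(7, 11/3)
obs 2: x=1 → posterior Gamma(8, 14/3)
obs 3: x=0 → posterior Gamma(8, 17/3)
obs 4: x=0 → posterior Gamma(8, 20/3)
obs 5: x=2 → posterior Gamma(10, 23/3)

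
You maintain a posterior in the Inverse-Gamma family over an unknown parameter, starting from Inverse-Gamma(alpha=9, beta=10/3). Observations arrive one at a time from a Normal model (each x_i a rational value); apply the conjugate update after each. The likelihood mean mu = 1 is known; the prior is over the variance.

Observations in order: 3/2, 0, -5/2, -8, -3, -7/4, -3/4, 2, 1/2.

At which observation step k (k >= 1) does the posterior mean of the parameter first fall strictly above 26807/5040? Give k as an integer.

obs 1: x=3/2 → posterior Inverse-Gamma(19/2, 83/24)
obs 2: x=0 → posterior Inverse-Gamma(10, 95/24)
obs 3: x=-5/2 → posterior Inverse-Gamma(21/2, 121/12)
obs 4: x=-8 → posterior Inverse-Gamma(11, 607/12)
obs 5: x=-3 → posterior Inverse-Gamma(23/2, 703/12)
obs 6: x=-7/4 → posterior Inverse-Gamma(12, 5987/96)
obs 7: x=-3/4 → posterior Inverse-Gamma(25/2, 3067/48)
obs 8: x=2 → posterior Inverse-Gamma(13, 3091/48)
obs 9: x=1/2 → posterior Inverse-Gamma(27/2, 3097/48)

k = 5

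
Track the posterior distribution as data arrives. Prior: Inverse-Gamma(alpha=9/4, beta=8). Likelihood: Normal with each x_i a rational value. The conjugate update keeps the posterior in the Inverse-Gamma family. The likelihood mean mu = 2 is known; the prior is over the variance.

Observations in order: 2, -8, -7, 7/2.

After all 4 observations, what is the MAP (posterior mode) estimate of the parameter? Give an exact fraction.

797/42

obs 1: x=2 → posterior Inverse-Gamma(11/4, 8)
obs 2: x=-8 → posterior Inverse-Gamma(13/4, 58)
obs 3: x=-7 → posterior Inverse-Gamma(15/4, 197/2)
obs 4: x=7/2 → posterior Inverse-Gamma(17/4, 797/8)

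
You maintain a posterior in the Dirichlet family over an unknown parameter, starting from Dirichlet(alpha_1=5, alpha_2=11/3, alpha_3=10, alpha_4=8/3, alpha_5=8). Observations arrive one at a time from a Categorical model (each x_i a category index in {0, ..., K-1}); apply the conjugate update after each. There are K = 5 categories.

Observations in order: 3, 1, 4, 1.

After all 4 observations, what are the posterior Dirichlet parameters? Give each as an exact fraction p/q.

alpha_1=5, alpha_2=17/3, alpha_3=10, alpha_4=11/3, alpha_5=9

obs 1: x=3 → posterior Dirichlet(5, 11/3, 10, 11/3, 8)
obs 2: x=1 → posterior Dirichlet(5, 14/3, 10, 11/3, 8)
obs 3: x=4 → posterior Dirichlet(5, 14/3, 10, 11/3, 9)
obs 4: x=1 → posterior Dirichlet(5, 17/3, 10, 11/3, 9)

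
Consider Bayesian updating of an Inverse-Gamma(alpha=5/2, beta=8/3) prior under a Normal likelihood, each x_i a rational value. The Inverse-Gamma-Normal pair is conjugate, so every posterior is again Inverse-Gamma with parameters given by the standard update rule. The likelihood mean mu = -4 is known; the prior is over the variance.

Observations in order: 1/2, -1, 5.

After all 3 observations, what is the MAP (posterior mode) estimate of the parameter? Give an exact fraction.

obs 1: x=1/2 → posterior Inverse-Gamma(3, 307/24)
obs 2: x=-1 → posterior Inverse-Gamma(7/2, 415/24)
obs 3: x=5 → posterior Inverse-Gamma(4, 1387/24)

1387/120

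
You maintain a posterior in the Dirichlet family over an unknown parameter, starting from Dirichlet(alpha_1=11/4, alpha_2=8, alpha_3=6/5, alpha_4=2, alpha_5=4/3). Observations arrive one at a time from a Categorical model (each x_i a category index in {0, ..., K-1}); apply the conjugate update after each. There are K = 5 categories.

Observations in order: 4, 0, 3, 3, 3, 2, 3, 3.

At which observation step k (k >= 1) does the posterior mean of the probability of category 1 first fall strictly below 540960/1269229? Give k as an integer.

k = 4

obs 1: x=4 → posterior Dirichlet(11/4, 8, 6/5, 2, 7/3)
obs 2: x=0 → posterior Dirichlet(15/4, 8, 6/5, 2, 7/3)
obs 3: x=3 → posterior Dirichlet(15/4, 8, 6/5, 3, 7/3)
obs 4: x=3 → posterior Dirichlet(15/4, 8, 6/5, 4, 7/3)
obs 5: x=3 → posterior Dirichlet(15/4, 8, 6/5, 5, 7/3)
obs 6: x=2 → posterior Dirichlet(15/4, 8, 11/5, 5, 7/3)
obs 7: x=3 → posterior Dirichlet(15/4, 8, 11/5, 6, 7/3)
obs 8: x=3 → posterior Dirichlet(15/4, 8, 11/5, 7, 7/3)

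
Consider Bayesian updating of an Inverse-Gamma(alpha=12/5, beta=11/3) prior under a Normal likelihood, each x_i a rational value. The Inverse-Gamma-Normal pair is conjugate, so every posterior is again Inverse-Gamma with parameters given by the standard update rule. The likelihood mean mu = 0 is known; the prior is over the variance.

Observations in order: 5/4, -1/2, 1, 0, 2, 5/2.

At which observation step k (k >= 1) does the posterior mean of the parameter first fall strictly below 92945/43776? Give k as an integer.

k = 2

obs 1: x=5/4 → posterior Inverse-Gamma(29/10, 427/96)
obs 2: x=-1/2 → posterior Inverse-Gamma(17/5, 439/96)
obs 3: x=1 → posterior Inverse-Gamma(39/10, 487/96)
obs 4: x=0 → posterior Inverse-Gamma(22/5, 487/96)
obs 5: x=2 → posterior Inverse-Gamma(49/10, 679/96)
obs 6: x=5/2 → posterior Inverse-Gamma(27/5, 979/96)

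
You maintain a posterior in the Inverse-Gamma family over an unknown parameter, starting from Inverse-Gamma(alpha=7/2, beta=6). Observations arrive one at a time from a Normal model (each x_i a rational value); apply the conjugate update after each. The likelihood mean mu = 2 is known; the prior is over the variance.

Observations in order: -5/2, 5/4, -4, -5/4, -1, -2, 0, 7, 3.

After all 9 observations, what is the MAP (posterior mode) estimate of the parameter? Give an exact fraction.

1075/144

obs 1: x=-5/2 → posterior Inverse-Gamma(4, 129/8)
obs 2: x=5/4 → posterior Inverse-Gamma(9/2, 525/32)
obs 3: x=-4 → posterior Inverse-Gamma(5, 1101/32)
obs 4: x=-5/4 → posterior Inverse-Gamma(11/2, 635/16)
obs 5: x=-1 → posterior Inverse-Gamma(6, 707/16)
obs 6: x=-2 → posterior Inverse-Gamma(13/2, 835/16)
obs 7: x=0 → posterior Inverse-Gamma(7, 867/16)
obs 8: x=7 → posterior Inverse-Gamma(15/2, 1067/16)
obs 9: x=3 → posterior Inverse-Gamma(8, 1075/16)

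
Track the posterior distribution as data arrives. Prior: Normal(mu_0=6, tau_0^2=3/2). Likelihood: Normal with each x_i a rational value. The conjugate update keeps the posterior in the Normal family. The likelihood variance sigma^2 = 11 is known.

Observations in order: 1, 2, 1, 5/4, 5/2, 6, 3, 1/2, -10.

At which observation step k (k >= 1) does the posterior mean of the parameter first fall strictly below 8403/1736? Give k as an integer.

obs 1: x=1 → posterior Normal(27/5, 33/25)
obs 2: x=2 → posterior Normal(141/28, 33/28)
obs 3: x=1 → posterior Normal(144/31, 33/31)
obs 4: x=5/4 → posterior Normal(591/136, 33/34)
obs 5: x=5/2 → posterior Normal(621/148, 33/37)
obs 6: x=6 → posterior Normal(693/160, 33/40)
obs 7: x=3 → posterior Normal(729/172, 33/43)
obs 8: x=1/2 → posterior Normal(735/184, 33/46)
obs 9: x=-10 → posterior Normal(615/196, 33/49)

k = 3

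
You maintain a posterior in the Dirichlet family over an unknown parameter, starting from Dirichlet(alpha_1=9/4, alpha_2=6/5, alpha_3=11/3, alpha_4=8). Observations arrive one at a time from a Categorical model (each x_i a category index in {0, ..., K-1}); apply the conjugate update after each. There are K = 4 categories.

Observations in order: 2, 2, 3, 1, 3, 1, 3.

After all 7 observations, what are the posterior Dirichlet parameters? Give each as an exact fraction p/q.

obs 1: x=2 → posterior Dirichlet(9/4, 6/5, 14/3, 8)
obs 2: x=2 → posterior Dirichlet(9/4, 6/5, 17/3, 8)
obs 3: x=3 → posterior Dirichlet(9/4, 6/5, 17/3, 9)
obs 4: x=1 → posterior Dirichlet(9/4, 11/5, 17/3, 9)
obs 5: x=3 → posterior Dirichlet(9/4, 11/5, 17/3, 10)
obs 6: x=1 → posterior Dirichlet(9/4, 16/5, 17/3, 10)
obs 7: x=3 → posterior Dirichlet(9/4, 16/5, 17/3, 11)

alpha_1=9/4, alpha_2=16/5, alpha_3=17/3, alpha_4=11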